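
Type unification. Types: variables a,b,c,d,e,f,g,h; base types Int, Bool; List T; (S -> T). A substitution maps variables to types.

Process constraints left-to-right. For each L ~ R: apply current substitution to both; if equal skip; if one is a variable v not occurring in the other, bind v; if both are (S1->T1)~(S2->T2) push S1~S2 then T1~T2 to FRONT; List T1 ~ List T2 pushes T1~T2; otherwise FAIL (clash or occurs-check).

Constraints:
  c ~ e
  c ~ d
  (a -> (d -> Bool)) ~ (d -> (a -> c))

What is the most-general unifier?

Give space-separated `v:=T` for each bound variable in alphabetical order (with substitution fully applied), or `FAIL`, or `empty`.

Answer: a:=Bool c:=Bool d:=Bool e:=Bool

Derivation:
step 1: unify c ~ e  [subst: {-} | 2 pending]
  bind c := e
step 2: unify e ~ d  [subst: {c:=e} | 1 pending]
  bind e := d
step 3: unify (a -> (d -> Bool)) ~ (d -> (a -> d))  [subst: {c:=e, e:=d} | 0 pending]
  -> decompose arrow: push a~d, (d -> Bool)~(a -> d)
step 4: unify a ~ d  [subst: {c:=e, e:=d} | 1 pending]
  bind a := d
step 5: unify (d -> Bool) ~ (d -> d)  [subst: {c:=e, e:=d, a:=d} | 0 pending]
  -> decompose arrow: push d~d, Bool~d
step 6: unify d ~ d  [subst: {c:=e, e:=d, a:=d} | 1 pending]
  -> identical, skip
step 7: unify Bool ~ d  [subst: {c:=e, e:=d, a:=d} | 0 pending]
  bind d := Bool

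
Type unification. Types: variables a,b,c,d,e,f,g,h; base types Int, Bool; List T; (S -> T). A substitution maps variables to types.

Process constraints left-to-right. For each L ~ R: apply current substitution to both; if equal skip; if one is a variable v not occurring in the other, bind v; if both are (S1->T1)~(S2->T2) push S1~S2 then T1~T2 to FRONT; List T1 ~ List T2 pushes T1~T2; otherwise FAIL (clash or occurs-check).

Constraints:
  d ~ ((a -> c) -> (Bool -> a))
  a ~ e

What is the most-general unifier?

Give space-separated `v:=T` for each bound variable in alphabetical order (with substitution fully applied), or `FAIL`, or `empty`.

step 1: unify d ~ ((a -> c) -> (Bool -> a))  [subst: {-} | 1 pending]
  bind d := ((a -> c) -> (Bool -> a))
step 2: unify a ~ e  [subst: {d:=((a -> c) -> (Bool -> a))} | 0 pending]
  bind a := e

Answer: a:=e d:=((e -> c) -> (Bool -> e))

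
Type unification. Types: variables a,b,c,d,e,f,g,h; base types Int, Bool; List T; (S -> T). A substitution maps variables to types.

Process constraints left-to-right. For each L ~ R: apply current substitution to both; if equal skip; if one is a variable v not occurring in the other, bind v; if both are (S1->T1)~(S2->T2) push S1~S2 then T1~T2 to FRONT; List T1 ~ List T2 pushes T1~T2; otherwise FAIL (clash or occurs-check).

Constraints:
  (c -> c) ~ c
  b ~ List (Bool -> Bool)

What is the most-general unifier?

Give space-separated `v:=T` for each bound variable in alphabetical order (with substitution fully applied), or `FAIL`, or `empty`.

step 1: unify (c -> c) ~ c  [subst: {-} | 1 pending]
  occurs-check fail

Answer: FAIL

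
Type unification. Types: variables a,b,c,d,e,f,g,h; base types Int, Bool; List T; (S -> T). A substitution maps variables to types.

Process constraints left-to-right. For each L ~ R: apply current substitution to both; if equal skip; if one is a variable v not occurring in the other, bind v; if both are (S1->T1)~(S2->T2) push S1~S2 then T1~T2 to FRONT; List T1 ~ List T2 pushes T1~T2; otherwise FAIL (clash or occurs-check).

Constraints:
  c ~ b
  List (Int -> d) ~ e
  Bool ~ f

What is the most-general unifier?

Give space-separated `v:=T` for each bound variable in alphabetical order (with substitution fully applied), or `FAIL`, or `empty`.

step 1: unify c ~ b  [subst: {-} | 2 pending]
  bind c := b
step 2: unify List (Int -> d) ~ e  [subst: {c:=b} | 1 pending]
  bind e := List (Int -> d)
step 3: unify Bool ~ f  [subst: {c:=b, e:=List (Int -> d)} | 0 pending]
  bind f := Bool

Answer: c:=b e:=List (Int -> d) f:=Bool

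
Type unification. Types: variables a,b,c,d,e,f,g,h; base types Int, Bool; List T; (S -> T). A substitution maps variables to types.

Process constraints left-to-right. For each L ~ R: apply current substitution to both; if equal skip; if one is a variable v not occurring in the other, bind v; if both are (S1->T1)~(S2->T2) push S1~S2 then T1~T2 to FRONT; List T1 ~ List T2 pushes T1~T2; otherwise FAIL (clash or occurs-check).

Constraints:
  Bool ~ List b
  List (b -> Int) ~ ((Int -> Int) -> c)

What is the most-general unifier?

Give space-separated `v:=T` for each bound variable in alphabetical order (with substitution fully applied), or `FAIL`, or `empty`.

step 1: unify Bool ~ List b  [subst: {-} | 1 pending]
  clash: Bool vs List b

Answer: FAIL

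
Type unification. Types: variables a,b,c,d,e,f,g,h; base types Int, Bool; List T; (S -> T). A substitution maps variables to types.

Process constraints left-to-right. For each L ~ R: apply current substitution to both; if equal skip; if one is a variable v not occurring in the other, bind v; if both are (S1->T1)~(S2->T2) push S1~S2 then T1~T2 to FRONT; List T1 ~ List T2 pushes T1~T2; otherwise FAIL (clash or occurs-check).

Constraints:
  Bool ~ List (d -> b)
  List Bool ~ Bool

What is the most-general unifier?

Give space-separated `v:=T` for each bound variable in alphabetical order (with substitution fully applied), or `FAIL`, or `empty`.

Answer: FAIL

Derivation:
step 1: unify Bool ~ List (d -> b)  [subst: {-} | 1 pending]
  clash: Bool vs List (d -> b)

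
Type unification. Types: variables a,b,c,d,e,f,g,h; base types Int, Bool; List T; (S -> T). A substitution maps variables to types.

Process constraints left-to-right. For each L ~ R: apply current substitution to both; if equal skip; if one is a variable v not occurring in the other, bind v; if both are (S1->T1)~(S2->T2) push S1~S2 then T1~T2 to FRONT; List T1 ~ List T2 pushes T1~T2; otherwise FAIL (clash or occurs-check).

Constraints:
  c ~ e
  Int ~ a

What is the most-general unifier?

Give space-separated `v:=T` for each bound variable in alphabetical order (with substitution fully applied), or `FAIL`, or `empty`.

Answer: a:=Int c:=e

Derivation:
step 1: unify c ~ e  [subst: {-} | 1 pending]
  bind c := e
step 2: unify Int ~ a  [subst: {c:=e} | 0 pending]
  bind a := Int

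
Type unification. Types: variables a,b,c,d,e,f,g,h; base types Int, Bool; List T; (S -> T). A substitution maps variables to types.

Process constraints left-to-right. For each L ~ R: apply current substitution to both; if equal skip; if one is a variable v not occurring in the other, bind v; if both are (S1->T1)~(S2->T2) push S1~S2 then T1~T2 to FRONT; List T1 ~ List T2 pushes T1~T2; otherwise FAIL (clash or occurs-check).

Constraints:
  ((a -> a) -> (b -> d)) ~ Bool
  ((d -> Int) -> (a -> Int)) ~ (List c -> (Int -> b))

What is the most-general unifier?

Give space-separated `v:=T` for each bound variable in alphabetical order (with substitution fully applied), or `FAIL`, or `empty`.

Answer: FAIL

Derivation:
step 1: unify ((a -> a) -> (b -> d)) ~ Bool  [subst: {-} | 1 pending]
  clash: ((a -> a) -> (b -> d)) vs Bool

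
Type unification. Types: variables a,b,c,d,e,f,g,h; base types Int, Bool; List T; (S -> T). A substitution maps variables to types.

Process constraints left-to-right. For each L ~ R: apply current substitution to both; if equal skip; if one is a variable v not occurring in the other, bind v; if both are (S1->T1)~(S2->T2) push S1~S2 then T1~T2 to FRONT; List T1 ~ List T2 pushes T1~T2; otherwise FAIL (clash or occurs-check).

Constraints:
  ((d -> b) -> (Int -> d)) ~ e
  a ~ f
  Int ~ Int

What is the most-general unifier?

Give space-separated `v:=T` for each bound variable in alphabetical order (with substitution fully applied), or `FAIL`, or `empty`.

Answer: a:=f e:=((d -> b) -> (Int -> d))

Derivation:
step 1: unify ((d -> b) -> (Int -> d)) ~ e  [subst: {-} | 2 pending]
  bind e := ((d -> b) -> (Int -> d))
step 2: unify a ~ f  [subst: {e:=((d -> b) -> (Int -> d))} | 1 pending]
  bind a := f
step 3: unify Int ~ Int  [subst: {e:=((d -> b) -> (Int -> d)), a:=f} | 0 pending]
  -> identical, skip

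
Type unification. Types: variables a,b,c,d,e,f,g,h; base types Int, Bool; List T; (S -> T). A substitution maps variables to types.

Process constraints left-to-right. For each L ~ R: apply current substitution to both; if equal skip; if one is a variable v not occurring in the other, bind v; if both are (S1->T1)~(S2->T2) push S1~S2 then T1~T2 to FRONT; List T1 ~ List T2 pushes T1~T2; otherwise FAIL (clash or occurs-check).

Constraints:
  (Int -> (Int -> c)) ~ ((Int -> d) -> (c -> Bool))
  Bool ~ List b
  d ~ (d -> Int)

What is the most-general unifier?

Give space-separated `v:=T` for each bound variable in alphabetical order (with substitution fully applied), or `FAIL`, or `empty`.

step 1: unify (Int -> (Int -> c)) ~ ((Int -> d) -> (c -> Bool))  [subst: {-} | 2 pending]
  -> decompose arrow: push Int~(Int -> d), (Int -> c)~(c -> Bool)
step 2: unify Int ~ (Int -> d)  [subst: {-} | 3 pending]
  clash: Int vs (Int -> d)

Answer: FAIL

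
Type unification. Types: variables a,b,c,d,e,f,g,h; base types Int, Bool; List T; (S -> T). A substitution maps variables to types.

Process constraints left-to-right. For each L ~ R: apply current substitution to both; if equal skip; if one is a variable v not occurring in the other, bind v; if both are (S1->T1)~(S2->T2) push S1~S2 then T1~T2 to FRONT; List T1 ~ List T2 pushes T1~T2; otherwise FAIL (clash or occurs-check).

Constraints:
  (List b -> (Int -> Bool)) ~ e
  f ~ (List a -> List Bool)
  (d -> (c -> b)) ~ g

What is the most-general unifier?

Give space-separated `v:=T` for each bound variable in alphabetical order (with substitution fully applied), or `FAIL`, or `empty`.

step 1: unify (List b -> (Int -> Bool)) ~ e  [subst: {-} | 2 pending]
  bind e := (List b -> (Int -> Bool))
step 2: unify f ~ (List a -> List Bool)  [subst: {e:=(List b -> (Int -> Bool))} | 1 pending]
  bind f := (List a -> List Bool)
step 3: unify (d -> (c -> b)) ~ g  [subst: {e:=(List b -> (Int -> Bool)), f:=(List a -> List Bool)} | 0 pending]
  bind g := (d -> (c -> b))

Answer: e:=(List b -> (Int -> Bool)) f:=(List a -> List Bool) g:=(d -> (c -> b))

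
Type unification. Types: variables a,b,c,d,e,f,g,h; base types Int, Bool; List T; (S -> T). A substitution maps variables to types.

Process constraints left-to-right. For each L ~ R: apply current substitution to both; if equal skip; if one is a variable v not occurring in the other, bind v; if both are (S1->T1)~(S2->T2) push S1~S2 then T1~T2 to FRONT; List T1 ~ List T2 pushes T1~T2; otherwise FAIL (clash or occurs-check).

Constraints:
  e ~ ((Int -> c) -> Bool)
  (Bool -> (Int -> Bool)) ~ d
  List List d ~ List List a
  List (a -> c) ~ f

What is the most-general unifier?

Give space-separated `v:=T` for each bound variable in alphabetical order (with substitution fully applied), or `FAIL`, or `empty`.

step 1: unify e ~ ((Int -> c) -> Bool)  [subst: {-} | 3 pending]
  bind e := ((Int -> c) -> Bool)
step 2: unify (Bool -> (Int -> Bool)) ~ d  [subst: {e:=((Int -> c) -> Bool)} | 2 pending]
  bind d := (Bool -> (Int -> Bool))
step 3: unify List List (Bool -> (Int -> Bool)) ~ List List a  [subst: {e:=((Int -> c) -> Bool), d:=(Bool -> (Int -> Bool))} | 1 pending]
  -> decompose List: push List (Bool -> (Int -> Bool))~List a
step 4: unify List (Bool -> (Int -> Bool)) ~ List a  [subst: {e:=((Int -> c) -> Bool), d:=(Bool -> (Int -> Bool))} | 1 pending]
  -> decompose List: push (Bool -> (Int -> Bool))~a
step 5: unify (Bool -> (Int -> Bool)) ~ a  [subst: {e:=((Int -> c) -> Bool), d:=(Bool -> (Int -> Bool))} | 1 pending]
  bind a := (Bool -> (Int -> Bool))
step 6: unify List ((Bool -> (Int -> Bool)) -> c) ~ f  [subst: {e:=((Int -> c) -> Bool), d:=(Bool -> (Int -> Bool)), a:=(Bool -> (Int -> Bool))} | 0 pending]
  bind f := List ((Bool -> (Int -> Bool)) -> c)

Answer: a:=(Bool -> (Int -> Bool)) d:=(Bool -> (Int -> Bool)) e:=((Int -> c) -> Bool) f:=List ((Bool -> (Int -> Bool)) -> c)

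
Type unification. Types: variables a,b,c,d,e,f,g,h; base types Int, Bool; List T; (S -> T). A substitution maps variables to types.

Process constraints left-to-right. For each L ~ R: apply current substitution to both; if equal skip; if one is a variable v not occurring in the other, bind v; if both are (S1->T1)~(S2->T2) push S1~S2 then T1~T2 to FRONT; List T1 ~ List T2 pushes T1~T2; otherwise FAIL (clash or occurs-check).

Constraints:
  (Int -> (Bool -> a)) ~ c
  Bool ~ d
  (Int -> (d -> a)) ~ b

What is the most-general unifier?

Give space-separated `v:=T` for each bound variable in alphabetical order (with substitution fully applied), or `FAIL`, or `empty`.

Answer: b:=(Int -> (Bool -> a)) c:=(Int -> (Bool -> a)) d:=Bool

Derivation:
step 1: unify (Int -> (Bool -> a)) ~ c  [subst: {-} | 2 pending]
  bind c := (Int -> (Bool -> a))
step 2: unify Bool ~ d  [subst: {c:=(Int -> (Bool -> a))} | 1 pending]
  bind d := Bool
step 3: unify (Int -> (Bool -> a)) ~ b  [subst: {c:=(Int -> (Bool -> a)), d:=Bool} | 0 pending]
  bind b := (Int -> (Bool -> a))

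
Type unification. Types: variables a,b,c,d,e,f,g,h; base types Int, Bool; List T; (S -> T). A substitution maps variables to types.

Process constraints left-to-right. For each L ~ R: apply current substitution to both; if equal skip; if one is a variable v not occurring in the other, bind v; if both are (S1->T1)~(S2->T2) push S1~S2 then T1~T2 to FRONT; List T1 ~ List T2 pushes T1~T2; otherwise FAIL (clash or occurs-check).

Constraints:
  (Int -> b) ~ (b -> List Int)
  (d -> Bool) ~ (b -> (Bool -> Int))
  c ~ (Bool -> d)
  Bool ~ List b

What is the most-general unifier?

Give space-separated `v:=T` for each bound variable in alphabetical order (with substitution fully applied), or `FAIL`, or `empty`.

Answer: FAIL

Derivation:
step 1: unify (Int -> b) ~ (b -> List Int)  [subst: {-} | 3 pending]
  -> decompose arrow: push Int~b, b~List Int
step 2: unify Int ~ b  [subst: {-} | 4 pending]
  bind b := Int
step 3: unify Int ~ List Int  [subst: {b:=Int} | 3 pending]
  clash: Int vs List Int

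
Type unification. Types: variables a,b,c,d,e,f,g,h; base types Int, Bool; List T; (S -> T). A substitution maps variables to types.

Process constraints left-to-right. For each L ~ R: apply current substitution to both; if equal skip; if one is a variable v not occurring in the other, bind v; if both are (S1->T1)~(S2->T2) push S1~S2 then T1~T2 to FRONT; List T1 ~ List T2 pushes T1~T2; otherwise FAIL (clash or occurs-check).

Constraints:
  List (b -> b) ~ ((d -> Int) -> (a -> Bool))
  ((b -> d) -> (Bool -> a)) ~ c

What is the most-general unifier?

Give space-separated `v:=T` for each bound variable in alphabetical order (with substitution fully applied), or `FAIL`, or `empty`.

Answer: FAIL

Derivation:
step 1: unify List (b -> b) ~ ((d -> Int) -> (a -> Bool))  [subst: {-} | 1 pending]
  clash: List (b -> b) vs ((d -> Int) -> (a -> Bool))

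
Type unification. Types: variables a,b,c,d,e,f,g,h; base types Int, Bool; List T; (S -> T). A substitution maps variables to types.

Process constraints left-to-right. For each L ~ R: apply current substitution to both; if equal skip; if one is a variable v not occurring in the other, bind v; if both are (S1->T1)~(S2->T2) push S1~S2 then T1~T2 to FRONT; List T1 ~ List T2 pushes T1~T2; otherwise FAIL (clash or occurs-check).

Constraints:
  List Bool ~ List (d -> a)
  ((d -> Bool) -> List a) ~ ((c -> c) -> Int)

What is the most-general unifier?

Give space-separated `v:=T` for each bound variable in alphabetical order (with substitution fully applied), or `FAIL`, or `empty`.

step 1: unify List Bool ~ List (d -> a)  [subst: {-} | 1 pending]
  -> decompose List: push Bool~(d -> a)
step 2: unify Bool ~ (d -> a)  [subst: {-} | 1 pending]
  clash: Bool vs (d -> a)

Answer: FAIL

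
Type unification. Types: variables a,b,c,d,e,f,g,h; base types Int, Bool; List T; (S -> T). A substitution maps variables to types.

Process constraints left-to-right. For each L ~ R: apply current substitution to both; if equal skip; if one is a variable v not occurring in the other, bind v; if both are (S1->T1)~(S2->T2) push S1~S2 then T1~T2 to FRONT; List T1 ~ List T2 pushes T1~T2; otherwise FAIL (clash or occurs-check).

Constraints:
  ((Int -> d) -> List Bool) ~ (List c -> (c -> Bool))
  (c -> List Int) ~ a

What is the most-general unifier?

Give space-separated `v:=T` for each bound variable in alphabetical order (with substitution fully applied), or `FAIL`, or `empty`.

step 1: unify ((Int -> d) -> List Bool) ~ (List c -> (c -> Bool))  [subst: {-} | 1 pending]
  -> decompose arrow: push (Int -> d)~List c, List Bool~(c -> Bool)
step 2: unify (Int -> d) ~ List c  [subst: {-} | 2 pending]
  clash: (Int -> d) vs List c

Answer: FAIL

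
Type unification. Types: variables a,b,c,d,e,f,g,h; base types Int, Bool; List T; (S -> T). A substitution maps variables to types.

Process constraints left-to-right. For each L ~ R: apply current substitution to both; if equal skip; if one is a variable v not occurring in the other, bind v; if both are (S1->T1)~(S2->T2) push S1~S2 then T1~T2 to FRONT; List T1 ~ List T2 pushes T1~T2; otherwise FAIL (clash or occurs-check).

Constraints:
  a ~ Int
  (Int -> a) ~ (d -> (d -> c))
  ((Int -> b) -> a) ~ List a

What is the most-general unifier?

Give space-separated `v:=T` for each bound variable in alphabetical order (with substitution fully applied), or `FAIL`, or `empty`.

step 1: unify a ~ Int  [subst: {-} | 2 pending]
  bind a := Int
step 2: unify (Int -> Int) ~ (d -> (d -> c))  [subst: {a:=Int} | 1 pending]
  -> decompose arrow: push Int~d, Int~(d -> c)
step 3: unify Int ~ d  [subst: {a:=Int} | 2 pending]
  bind d := Int
step 4: unify Int ~ (Int -> c)  [subst: {a:=Int, d:=Int} | 1 pending]
  clash: Int vs (Int -> c)

Answer: FAIL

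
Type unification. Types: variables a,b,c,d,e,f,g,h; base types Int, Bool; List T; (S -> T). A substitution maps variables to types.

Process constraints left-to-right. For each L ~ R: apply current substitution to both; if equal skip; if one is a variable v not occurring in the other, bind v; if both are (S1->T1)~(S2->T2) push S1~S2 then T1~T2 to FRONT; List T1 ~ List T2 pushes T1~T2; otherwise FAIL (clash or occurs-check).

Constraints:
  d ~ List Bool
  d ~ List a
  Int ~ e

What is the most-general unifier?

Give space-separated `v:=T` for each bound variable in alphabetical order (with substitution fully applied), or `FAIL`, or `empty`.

step 1: unify d ~ List Bool  [subst: {-} | 2 pending]
  bind d := List Bool
step 2: unify List Bool ~ List a  [subst: {d:=List Bool} | 1 pending]
  -> decompose List: push Bool~a
step 3: unify Bool ~ a  [subst: {d:=List Bool} | 1 pending]
  bind a := Bool
step 4: unify Int ~ e  [subst: {d:=List Bool, a:=Bool} | 0 pending]
  bind e := Int

Answer: a:=Bool d:=List Bool e:=Int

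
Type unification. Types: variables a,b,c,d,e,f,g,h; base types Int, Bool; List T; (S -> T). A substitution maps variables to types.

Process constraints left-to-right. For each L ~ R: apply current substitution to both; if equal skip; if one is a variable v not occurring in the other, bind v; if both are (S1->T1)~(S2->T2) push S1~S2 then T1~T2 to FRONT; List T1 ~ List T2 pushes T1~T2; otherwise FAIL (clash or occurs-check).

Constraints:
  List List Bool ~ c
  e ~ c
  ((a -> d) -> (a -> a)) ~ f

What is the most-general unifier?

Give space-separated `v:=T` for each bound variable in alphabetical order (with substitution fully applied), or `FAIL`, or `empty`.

step 1: unify List List Bool ~ c  [subst: {-} | 2 pending]
  bind c := List List Bool
step 2: unify e ~ List List Bool  [subst: {c:=List List Bool} | 1 pending]
  bind e := List List Bool
step 3: unify ((a -> d) -> (a -> a)) ~ f  [subst: {c:=List List Bool, e:=List List Bool} | 0 pending]
  bind f := ((a -> d) -> (a -> a))

Answer: c:=List List Bool e:=List List Bool f:=((a -> d) -> (a -> a))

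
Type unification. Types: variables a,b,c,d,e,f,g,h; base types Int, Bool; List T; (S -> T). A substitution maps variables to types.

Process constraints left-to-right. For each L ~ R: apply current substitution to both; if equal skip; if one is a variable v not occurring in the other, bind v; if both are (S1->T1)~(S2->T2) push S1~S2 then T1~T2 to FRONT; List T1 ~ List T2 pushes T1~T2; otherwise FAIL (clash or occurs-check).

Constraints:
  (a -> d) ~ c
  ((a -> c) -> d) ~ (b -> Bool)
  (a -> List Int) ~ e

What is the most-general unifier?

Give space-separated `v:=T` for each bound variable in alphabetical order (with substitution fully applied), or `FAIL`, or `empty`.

Answer: b:=(a -> (a -> Bool)) c:=(a -> Bool) d:=Bool e:=(a -> List Int)

Derivation:
step 1: unify (a -> d) ~ c  [subst: {-} | 2 pending]
  bind c := (a -> d)
step 2: unify ((a -> (a -> d)) -> d) ~ (b -> Bool)  [subst: {c:=(a -> d)} | 1 pending]
  -> decompose arrow: push (a -> (a -> d))~b, d~Bool
step 3: unify (a -> (a -> d)) ~ b  [subst: {c:=(a -> d)} | 2 pending]
  bind b := (a -> (a -> d))
step 4: unify d ~ Bool  [subst: {c:=(a -> d), b:=(a -> (a -> d))} | 1 pending]
  bind d := Bool
step 5: unify (a -> List Int) ~ e  [subst: {c:=(a -> d), b:=(a -> (a -> d)), d:=Bool} | 0 pending]
  bind e := (a -> List Int)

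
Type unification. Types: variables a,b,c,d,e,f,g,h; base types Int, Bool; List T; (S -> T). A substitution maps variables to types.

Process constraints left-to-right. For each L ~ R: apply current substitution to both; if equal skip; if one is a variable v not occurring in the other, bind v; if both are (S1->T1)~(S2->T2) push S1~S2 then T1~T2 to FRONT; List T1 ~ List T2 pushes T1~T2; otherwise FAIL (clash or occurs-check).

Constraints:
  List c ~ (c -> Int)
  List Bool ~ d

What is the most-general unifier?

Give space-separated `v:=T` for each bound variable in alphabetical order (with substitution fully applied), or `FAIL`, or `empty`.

step 1: unify List c ~ (c -> Int)  [subst: {-} | 1 pending]
  clash: List c vs (c -> Int)

Answer: FAIL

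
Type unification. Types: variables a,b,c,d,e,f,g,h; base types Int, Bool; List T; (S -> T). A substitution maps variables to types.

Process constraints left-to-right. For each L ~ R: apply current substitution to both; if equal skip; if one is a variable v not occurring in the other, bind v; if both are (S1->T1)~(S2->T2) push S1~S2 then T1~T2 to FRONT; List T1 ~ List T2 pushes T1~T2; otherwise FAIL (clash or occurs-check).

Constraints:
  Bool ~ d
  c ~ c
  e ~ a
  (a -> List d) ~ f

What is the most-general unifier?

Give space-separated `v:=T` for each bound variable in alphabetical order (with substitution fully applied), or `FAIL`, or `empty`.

Answer: d:=Bool e:=a f:=(a -> List Bool)

Derivation:
step 1: unify Bool ~ d  [subst: {-} | 3 pending]
  bind d := Bool
step 2: unify c ~ c  [subst: {d:=Bool} | 2 pending]
  -> identical, skip
step 3: unify e ~ a  [subst: {d:=Bool} | 1 pending]
  bind e := a
step 4: unify (a -> List Bool) ~ f  [subst: {d:=Bool, e:=a} | 0 pending]
  bind f := (a -> List Bool)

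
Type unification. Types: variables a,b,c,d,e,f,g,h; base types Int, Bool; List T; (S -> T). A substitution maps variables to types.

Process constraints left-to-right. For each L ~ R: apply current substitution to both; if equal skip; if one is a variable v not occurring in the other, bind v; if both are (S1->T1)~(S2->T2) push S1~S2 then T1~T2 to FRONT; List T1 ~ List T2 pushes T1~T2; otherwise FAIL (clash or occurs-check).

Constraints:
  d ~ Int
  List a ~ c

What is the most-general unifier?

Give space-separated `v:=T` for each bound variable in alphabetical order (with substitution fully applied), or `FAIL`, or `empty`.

Answer: c:=List a d:=Int

Derivation:
step 1: unify d ~ Int  [subst: {-} | 1 pending]
  bind d := Int
step 2: unify List a ~ c  [subst: {d:=Int} | 0 pending]
  bind c := List a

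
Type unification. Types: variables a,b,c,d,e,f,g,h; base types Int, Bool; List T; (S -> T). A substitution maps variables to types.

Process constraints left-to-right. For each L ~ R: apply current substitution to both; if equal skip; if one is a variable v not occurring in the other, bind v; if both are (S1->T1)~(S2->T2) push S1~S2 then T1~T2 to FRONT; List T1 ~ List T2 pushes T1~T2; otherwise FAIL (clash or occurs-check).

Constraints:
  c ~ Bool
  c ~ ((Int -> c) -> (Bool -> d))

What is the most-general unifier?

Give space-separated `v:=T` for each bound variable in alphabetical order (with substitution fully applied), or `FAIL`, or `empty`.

Answer: FAIL

Derivation:
step 1: unify c ~ Bool  [subst: {-} | 1 pending]
  bind c := Bool
step 2: unify Bool ~ ((Int -> Bool) -> (Bool -> d))  [subst: {c:=Bool} | 0 pending]
  clash: Bool vs ((Int -> Bool) -> (Bool -> d))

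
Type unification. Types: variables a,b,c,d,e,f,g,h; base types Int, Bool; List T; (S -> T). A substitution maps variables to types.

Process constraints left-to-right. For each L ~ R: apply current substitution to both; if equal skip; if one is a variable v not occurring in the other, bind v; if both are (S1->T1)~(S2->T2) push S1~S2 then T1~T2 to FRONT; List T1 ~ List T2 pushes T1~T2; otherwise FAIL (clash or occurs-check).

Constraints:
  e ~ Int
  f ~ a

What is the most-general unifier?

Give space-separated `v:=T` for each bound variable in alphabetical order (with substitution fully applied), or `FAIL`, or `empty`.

step 1: unify e ~ Int  [subst: {-} | 1 pending]
  bind e := Int
step 2: unify f ~ a  [subst: {e:=Int} | 0 pending]
  bind f := a

Answer: e:=Int f:=a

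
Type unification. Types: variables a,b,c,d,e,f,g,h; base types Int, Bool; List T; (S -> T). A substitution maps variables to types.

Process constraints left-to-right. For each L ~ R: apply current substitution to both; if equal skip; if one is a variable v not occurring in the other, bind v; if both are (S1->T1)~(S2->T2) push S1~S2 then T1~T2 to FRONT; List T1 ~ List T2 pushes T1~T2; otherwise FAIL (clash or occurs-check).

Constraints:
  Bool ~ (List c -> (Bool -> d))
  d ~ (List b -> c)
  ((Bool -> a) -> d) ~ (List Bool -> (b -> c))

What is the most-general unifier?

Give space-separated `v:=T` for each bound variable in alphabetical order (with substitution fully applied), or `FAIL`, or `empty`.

Answer: FAIL

Derivation:
step 1: unify Bool ~ (List c -> (Bool -> d))  [subst: {-} | 2 pending]
  clash: Bool vs (List c -> (Bool -> d))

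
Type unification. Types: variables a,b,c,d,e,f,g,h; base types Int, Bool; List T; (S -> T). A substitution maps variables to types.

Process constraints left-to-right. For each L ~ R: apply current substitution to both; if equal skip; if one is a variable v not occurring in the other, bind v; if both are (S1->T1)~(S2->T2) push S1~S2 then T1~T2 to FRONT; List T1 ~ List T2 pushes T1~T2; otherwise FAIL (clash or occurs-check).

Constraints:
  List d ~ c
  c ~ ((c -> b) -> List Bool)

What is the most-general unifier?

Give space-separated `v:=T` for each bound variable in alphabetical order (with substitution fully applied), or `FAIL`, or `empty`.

step 1: unify List d ~ c  [subst: {-} | 1 pending]
  bind c := List d
step 2: unify List d ~ ((List d -> b) -> List Bool)  [subst: {c:=List d} | 0 pending]
  clash: List d vs ((List d -> b) -> List Bool)

Answer: FAIL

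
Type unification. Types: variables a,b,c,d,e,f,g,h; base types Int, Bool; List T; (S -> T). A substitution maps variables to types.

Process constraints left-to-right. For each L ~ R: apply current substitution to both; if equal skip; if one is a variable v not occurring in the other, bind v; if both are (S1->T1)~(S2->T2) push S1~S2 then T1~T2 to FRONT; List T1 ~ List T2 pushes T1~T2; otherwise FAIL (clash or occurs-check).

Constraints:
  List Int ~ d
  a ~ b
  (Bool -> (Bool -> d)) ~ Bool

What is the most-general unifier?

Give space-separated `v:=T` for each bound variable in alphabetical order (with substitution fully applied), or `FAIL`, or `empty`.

Answer: FAIL

Derivation:
step 1: unify List Int ~ d  [subst: {-} | 2 pending]
  bind d := List Int
step 2: unify a ~ b  [subst: {d:=List Int} | 1 pending]
  bind a := b
step 3: unify (Bool -> (Bool -> List Int)) ~ Bool  [subst: {d:=List Int, a:=b} | 0 pending]
  clash: (Bool -> (Bool -> List Int)) vs Bool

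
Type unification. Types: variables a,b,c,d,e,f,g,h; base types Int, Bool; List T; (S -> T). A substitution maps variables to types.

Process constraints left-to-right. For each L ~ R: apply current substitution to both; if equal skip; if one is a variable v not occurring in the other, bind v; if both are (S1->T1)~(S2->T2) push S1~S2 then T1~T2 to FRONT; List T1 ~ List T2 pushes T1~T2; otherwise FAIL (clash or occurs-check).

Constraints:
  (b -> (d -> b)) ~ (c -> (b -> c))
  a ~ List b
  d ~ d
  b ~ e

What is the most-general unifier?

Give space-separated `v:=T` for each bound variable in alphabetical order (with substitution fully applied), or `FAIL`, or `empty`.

Answer: a:=List e b:=e c:=e d:=e

Derivation:
step 1: unify (b -> (d -> b)) ~ (c -> (b -> c))  [subst: {-} | 3 pending]
  -> decompose arrow: push b~c, (d -> b)~(b -> c)
step 2: unify b ~ c  [subst: {-} | 4 pending]
  bind b := c
step 3: unify (d -> c) ~ (c -> c)  [subst: {b:=c} | 3 pending]
  -> decompose arrow: push d~c, c~c
step 4: unify d ~ c  [subst: {b:=c} | 4 pending]
  bind d := c
step 5: unify c ~ c  [subst: {b:=c, d:=c} | 3 pending]
  -> identical, skip
step 6: unify a ~ List c  [subst: {b:=c, d:=c} | 2 pending]
  bind a := List c
step 7: unify c ~ c  [subst: {b:=c, d:=c, a:=List c} | 1 pending]
  -> identical, skip
step 8: unify c ~ e  [subst: {b:=c, d:=c, a:=List c} | 0 pending]
  bind c := e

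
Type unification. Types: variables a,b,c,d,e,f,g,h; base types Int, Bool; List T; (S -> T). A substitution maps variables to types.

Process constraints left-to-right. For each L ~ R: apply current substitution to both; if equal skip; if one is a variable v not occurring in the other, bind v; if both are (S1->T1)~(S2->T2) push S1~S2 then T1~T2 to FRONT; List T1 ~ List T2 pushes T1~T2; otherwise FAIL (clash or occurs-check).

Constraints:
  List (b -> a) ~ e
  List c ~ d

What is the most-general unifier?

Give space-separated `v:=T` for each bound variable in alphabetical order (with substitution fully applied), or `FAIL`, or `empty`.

step 1: unify List (b -> a) ~ e  [subst: {-} | 1 pending]
  bind e := List (b -> a)
step 2: unify List c ~ d  [subst: {e:=List (b -> a)} | 0 pending]
  bind d := List c

Answer: d:=List c e:=List (b -> a)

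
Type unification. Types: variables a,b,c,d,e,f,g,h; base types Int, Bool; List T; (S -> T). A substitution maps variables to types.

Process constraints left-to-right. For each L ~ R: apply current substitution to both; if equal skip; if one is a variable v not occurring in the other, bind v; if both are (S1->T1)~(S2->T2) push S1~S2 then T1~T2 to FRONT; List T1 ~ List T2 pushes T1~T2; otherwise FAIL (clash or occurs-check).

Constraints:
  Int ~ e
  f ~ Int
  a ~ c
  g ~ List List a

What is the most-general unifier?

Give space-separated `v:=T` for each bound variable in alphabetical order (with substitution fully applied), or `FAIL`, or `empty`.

step 1: unify Int ~ e  [subst: {-} | 3 pending]
  bind e := Int
step 2: unify f ~ Int  [subst: {e:=Int} | 2 pending]
  bind f := Int
step 3: unify a ~ c  [subst: {e:=Int, f:=Int} | 1 pending]
  bind a := c
step 4: unify g ~ List List c  [subst: {e:=Int, f:=Int, a:=c} | 0 pending]
  bind g := List List c

Answer: a:=c e:=Int f:=Int g:=List List c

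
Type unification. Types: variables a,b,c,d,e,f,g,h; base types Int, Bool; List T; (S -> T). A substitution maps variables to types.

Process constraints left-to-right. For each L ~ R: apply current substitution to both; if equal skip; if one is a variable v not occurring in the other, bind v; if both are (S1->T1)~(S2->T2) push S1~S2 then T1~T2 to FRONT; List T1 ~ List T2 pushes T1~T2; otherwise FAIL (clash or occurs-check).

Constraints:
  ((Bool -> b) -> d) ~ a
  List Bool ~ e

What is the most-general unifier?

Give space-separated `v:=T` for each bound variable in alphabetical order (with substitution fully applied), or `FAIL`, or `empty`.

Answer: a:=((Bool -> b) -> d) e:=List Bool

Derivation:
step 1: unify ((Bool -> b) -> d) ~ a  [subst: {-} | 1 pending]
  bind a := ((Bool -> b) -> d)
step 2: unify List Bool ~ e  [subst: {a:=((Bool -> b) -> d)} | 0 pending]
  bind e := List Bool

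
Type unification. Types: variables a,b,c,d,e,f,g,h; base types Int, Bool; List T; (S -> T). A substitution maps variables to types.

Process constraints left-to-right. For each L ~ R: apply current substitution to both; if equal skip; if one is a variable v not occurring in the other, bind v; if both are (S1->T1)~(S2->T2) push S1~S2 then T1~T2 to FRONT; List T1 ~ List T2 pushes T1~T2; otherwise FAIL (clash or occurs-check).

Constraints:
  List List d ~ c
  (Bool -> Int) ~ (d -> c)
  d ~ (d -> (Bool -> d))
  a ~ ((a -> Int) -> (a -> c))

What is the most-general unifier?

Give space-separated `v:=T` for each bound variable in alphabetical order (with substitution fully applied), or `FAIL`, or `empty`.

step 1: unify List List d ~ c  [subst: {-} | 3 pending]
  bind c := List List d
step 2: unify (Bool -> Int) ~ (d -> List List d)  [subst: {c:=List List d} | 2 pending]
  -> decompose arrow: push Bool~d, Int~List List d
step 3: unify Bool ~ d  [subst: {c:=List List d} | 3 pending]
  bind d := Bool
step 4: unify Int ~ List List Bool  [subst: {c:=List List d, d:=Bool} | 2 pending]
  clash: Int vs List List Bool

Answer: FAIL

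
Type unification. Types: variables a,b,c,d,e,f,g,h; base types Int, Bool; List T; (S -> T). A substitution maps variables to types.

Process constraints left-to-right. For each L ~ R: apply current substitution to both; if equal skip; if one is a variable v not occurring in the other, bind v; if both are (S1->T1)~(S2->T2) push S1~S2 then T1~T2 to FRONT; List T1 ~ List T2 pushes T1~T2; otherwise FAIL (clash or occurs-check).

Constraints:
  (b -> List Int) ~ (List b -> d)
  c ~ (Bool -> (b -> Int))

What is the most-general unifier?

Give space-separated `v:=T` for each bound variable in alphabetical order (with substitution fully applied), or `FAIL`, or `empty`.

step 1: unify (b -> List Int) ~ (List b -> d)  [subst: {-} | 1 pending]
  -> decompose arrow: push b~List b, List Int~d
step 2: unify b ~ List b  [subst: {-} | 2 pending]
  occurs-check fail: b in List b

Answer: FAIL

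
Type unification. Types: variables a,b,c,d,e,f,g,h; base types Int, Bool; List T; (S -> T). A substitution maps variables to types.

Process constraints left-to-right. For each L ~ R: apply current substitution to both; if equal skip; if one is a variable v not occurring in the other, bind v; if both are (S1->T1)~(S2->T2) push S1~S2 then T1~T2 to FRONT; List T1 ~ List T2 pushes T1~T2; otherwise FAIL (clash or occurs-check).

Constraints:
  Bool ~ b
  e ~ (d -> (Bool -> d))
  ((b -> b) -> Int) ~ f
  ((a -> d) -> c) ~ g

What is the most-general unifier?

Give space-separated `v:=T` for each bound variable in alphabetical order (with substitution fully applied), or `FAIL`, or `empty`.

Answer: b:=Bool e:=(d -> (Bool -> d)) f:=((Bool -> Bool) -> Int) g:=((a -> d) -> c)

Derivation:
step 1: unify Bool ~ b  [subst: {-} | 3 pending]
  bind b := Bool
step 2: unify e ~ (d -> (Bool -> d))  [subst: {b:=Bool} | 2 pending]
  bind e := (d -> (Bool -> d))
step 3: unify ((Bool -> Bool) -> Int) ~ f  [subst: {b:=Bool, e:=(d -> (Bool -> d))} | 1 pending]
  bind f := ((Bool -> Bool) -> Int)
step 4: unify ((a -> d) -> c) ~ g  [subst: {b:=Bool, e:=(d -> (Bool -> d)), f:=((Bool -> Bool) -> Int)} | 0 pending]
  bind g := ((a -> d) -> c)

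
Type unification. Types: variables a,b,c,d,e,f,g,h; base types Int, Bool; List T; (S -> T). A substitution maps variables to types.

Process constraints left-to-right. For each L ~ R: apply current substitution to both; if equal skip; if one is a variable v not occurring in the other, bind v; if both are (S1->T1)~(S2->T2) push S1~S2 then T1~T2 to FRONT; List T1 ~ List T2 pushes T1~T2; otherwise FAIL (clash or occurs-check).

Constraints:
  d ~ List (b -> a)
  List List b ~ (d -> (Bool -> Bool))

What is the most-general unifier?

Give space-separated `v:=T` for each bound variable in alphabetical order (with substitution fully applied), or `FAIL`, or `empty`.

step 1: unify d ~ List (b -> a)  [subst: {-} | 1 pending]
  bind d := List (b -> a)
step 2: unify List List b ~ (List (b -> a) -> (Bool -> Bool))  [subst: {d:=List (b -> a)} | 0 pending]
  clash: List List b vs (List (b -> a) -> (Bool -> Bool))

Answer: FAIL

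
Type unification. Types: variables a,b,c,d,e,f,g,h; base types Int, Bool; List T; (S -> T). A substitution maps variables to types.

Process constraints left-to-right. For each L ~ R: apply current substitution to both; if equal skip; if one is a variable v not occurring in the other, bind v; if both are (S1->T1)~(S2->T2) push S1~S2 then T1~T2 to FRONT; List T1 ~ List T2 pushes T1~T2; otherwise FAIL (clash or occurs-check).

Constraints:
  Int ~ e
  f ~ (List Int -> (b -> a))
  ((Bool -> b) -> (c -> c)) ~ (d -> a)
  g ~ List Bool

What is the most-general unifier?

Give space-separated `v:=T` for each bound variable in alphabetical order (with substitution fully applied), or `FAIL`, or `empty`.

Answer: a:=(c -> c) d:=(Bool -> b) e:=Int f:=(List Int -> (b -> (c -> c))) g:=List Bool

Derivation:
step 1: unify Int ~ e  [subst: {-} | 3 pending]
  bind e := Int
step 2: unify f ~ (List Int -> (b -> a))  [subst: {e:=Int} | 2 pending]
  bind f := (List Int -> (b -> a))
step 3: unify ((Bool -> b) -> (c -> c)) ~ (d -> a)  [subst: {e:=Int, f:=(List Int -> (b -> a))} | 1 pending]
  -> decompose arrow: push (Bool -> b)~d, (c -> c)~a
step 4: unify (Bool -> b) ~ d  [subst: {e:=Int, f:=(List Int -> (b -> a))} | 2 pending]
  bind d := (Bool -> b)
step 5: unify (c -> c) ~ a  [subst: {e:=Int, f:=(List Int -> (b -> a)), d:=(Bool -> b)} | 1 pending]
  bind a := (c -> c)
step 6: unify g ~ List Bool  [subst: {e:=Int, f:=(List Int -> (b -> a)), d:=(Bool -> b), a:=(c -> c)} | 0 pending]
  bind g := List Bool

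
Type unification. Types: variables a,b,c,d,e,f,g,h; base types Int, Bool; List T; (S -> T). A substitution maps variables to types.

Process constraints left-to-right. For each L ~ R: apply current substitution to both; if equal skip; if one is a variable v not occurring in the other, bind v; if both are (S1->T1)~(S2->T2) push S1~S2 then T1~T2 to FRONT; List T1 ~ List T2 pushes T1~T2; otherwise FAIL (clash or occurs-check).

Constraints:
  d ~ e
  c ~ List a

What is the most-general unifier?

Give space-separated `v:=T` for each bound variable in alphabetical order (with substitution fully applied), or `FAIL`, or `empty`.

step 1: unify d ~ e  [subst: {-} | 1 pending]
  bind d := e
step 2: unify c ~ List a  [subst: {d:=e} | 0 pending]
  bind c := List a

Answer: c:=List a d:=e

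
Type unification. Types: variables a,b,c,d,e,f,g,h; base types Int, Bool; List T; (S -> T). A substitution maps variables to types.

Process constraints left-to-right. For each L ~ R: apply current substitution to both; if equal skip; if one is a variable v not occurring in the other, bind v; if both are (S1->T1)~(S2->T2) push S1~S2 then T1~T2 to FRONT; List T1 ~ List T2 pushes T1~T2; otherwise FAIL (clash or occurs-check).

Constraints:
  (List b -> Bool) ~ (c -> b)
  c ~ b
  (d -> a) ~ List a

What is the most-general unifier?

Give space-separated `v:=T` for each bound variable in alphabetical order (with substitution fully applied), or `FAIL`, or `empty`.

step 1: unify (List b -> Bool) ~ (c -> b)  [subst: {-} | 2 pending]
  -> decompose arrow: push List b~c, Bool~b
step 2: unify List b ~ c  [subst: {-} | 3 pending]
  bind c := List b
step 3: unify Bool ~ b  [subst: {c:=List b} | 2 pending]
  bind b := Bool
step 4: unify List Bool ~ Bool  [subst: {c:=List b, b:=Bool} | 1 pending]
  clash: List Bool vs Bool

Answer: FAIL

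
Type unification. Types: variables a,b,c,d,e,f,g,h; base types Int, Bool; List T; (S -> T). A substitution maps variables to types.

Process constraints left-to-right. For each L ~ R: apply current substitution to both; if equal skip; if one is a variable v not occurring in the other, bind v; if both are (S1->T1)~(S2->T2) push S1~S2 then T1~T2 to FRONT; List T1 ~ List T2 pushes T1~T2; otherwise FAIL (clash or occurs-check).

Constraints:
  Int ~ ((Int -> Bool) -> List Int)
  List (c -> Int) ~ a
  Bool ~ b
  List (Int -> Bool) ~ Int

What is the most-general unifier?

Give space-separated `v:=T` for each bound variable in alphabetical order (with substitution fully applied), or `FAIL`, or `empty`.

Answer: FAIL

Derivation:
step 1: unify Int ~ ((Int -> Bool) -> List Int)  [subst: {-} | 3 pending]
  clash: Int vs ((Int -> Bool) -> List Int)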